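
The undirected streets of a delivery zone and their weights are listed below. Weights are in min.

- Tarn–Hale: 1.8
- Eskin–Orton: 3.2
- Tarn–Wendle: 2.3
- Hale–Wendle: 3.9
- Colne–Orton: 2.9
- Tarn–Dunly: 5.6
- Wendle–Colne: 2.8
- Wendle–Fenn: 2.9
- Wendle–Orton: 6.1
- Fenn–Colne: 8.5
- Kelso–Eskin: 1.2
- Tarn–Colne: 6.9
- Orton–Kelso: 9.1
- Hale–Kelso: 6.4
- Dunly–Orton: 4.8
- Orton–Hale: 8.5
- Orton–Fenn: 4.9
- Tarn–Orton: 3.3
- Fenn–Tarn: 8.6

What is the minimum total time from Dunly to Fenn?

9.7 min

Running Dijkstra from Dunly:
Dunly: 0
Orton: 4.8  (via Dunly)
Tarn: 5.6  (via Dunly)
Hale: 7.4  (via Tarn)
Colne: 7.7  (via Orton)
Wendle: 7.9  (via Tarn)
Eskin: 8  (via Orton)
Kelso: 9.2  (via Eskin)
Fenn: 9.7  (via Orton)
Shortest route: Dunly–Orton–Fenn = 9.7 min.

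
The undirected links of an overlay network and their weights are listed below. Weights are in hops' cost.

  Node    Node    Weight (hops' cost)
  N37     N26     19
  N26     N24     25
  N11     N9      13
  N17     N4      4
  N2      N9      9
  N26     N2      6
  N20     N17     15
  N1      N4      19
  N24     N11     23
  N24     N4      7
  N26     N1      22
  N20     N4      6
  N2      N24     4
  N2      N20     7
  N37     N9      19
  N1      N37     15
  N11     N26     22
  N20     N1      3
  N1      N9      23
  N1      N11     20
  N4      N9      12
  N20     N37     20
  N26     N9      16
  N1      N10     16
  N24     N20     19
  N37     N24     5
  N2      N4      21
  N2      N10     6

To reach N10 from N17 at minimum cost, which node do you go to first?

Candidate routes:
N17–N20–N2–N10: 15+7+6 = 28
N17–N4–N20–N2–N10: 4+6+7+6 = 23
N17–N4–N20–N1–N10: 4+6+3+16 = 29
N17–N4–N24–N2–N10: 4+7+4+6 = 21
Cheapest is N17–N4–N24–N2–N10 at 21 hops' cost.
So from N17 the first move is to N4.

N4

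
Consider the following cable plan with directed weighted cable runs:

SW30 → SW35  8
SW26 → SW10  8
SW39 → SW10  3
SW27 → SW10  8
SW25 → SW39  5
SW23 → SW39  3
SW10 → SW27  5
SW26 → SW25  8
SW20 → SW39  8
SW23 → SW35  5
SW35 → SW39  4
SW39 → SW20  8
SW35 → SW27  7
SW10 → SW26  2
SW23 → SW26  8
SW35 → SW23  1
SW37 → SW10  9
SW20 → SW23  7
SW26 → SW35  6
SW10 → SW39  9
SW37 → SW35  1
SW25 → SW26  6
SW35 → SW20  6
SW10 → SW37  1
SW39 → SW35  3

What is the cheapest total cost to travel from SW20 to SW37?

Enumerating some paths:
SW20 → SW23 → SW39 → SW10 → SW37: 7+3+3+1 = 14
SW20 → SW39 → SW10 → SW37: 8+3+1 = 12
The minimum is 12 via SW20 → SW39 → SW10 → SW37.

12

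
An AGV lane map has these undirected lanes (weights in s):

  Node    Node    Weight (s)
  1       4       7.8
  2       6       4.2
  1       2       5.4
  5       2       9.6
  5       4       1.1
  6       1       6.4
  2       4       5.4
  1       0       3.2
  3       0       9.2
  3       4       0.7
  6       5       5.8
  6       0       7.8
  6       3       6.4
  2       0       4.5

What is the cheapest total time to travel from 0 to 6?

7.8 s

Candidate routes:
0 - 2 - 6: 4.5+4.2 = 8.7
0 - 6: 7.8 = 7.8
Cheapest is 0 - 6 at 7.8 s.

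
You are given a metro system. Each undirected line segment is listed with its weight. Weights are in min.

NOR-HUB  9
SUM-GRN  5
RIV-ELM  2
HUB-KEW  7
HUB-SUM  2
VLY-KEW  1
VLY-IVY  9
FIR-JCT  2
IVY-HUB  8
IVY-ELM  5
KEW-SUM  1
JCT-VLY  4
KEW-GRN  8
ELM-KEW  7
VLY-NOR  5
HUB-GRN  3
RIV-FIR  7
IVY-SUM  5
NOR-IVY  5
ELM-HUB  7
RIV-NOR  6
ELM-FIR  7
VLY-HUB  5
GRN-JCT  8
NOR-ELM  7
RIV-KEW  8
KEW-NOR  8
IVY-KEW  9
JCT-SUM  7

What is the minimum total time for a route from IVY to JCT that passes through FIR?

Shortest IVY→FIR: IVY → ELM → FIR = 12
Best FIR to JCT: FIR → JCT costing 2
Total via FIR: 12 + 2 = 14 min.

14 min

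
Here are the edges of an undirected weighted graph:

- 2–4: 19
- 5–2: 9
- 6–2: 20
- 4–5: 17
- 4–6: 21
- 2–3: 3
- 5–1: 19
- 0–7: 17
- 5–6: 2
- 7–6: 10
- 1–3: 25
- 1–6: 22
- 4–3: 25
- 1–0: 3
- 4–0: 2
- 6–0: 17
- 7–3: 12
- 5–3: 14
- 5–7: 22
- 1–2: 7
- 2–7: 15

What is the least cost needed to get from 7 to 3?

Running Dijkstra from 7:
7: 0
6: 10  (via 7)
3: 12  (via 7)
Shortest route: 7 → 3 = 12.

12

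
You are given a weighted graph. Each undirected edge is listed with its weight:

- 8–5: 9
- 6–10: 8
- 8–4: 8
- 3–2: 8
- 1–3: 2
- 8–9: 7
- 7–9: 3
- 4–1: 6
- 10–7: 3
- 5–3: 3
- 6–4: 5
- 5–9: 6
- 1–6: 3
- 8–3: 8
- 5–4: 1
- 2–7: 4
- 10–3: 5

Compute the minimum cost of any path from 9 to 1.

Candidate routes:
9 - 5 - 4 - 1: 6+1+6 = 13
9 - 5 - 3 - 1: 6+3+2 = 11
Cheapest is 9 - 5 - 3 - 1 at 11.

11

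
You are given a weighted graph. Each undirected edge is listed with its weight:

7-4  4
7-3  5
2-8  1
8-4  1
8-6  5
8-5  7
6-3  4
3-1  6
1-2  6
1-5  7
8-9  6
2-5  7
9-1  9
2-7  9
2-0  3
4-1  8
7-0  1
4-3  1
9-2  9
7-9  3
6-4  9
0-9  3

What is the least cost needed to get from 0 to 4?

5

Enumerating some paths:
0 → 7 → 3 → 4: 1+5+1 = 7
0 → 7 → 4: 1+4 = 5
0 → 9 → 7 → 4: 3+3+4 = 10
0 → 9 → 8 → 4: 3+6+1 = 10
The minimum is 5 via 0 → 7 → 4.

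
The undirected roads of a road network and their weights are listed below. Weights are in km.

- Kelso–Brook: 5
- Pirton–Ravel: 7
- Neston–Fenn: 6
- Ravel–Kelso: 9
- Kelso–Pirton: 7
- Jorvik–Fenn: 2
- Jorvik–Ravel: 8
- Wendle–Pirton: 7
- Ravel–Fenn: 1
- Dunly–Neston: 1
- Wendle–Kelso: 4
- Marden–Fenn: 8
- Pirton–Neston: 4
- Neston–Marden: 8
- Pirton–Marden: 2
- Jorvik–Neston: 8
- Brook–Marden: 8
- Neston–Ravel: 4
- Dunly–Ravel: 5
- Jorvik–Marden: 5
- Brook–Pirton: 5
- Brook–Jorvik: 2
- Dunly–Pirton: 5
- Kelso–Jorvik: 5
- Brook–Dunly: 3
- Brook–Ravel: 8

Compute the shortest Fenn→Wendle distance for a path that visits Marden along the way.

16 km

Shortest Fenn→Marden: Fenn → Jorvik → Marden = 7
Shortest Marden→Wendle: Marden → Pirton → Wendle = 9
Total via Marden: 7 + 9 = 16 km.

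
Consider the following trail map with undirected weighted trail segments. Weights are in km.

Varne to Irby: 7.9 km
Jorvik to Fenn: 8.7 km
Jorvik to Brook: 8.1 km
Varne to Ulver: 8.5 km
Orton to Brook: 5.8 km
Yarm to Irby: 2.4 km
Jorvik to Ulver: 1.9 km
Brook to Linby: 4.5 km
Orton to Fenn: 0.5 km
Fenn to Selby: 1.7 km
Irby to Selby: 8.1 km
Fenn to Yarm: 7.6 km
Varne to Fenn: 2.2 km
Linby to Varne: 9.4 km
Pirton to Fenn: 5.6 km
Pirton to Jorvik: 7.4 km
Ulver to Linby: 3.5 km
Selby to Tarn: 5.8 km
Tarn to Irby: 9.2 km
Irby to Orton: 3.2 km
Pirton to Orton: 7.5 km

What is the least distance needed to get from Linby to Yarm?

Running Dijkstra from Linby:
Linby: 0
Ulver: 3.5  (via Linby)
Brook: 4.5  (via Linby)
Jorvik: 5.4  (via Ulver)
Varne: 9.4  (via Linby)
Orton: 10.3  (via Brook)
Fenn: 10.8  (via Orton)
Selby: 12.5  (via Fenn)
Pirton: 12.8  (via Jorvik)
Irby: 13.5  (via Orton)
Yarm: 15.9  (via Irby)
Shortest route: Linby → Brook → Orton → Irby → Yarm = 15.9 km.

15.9 km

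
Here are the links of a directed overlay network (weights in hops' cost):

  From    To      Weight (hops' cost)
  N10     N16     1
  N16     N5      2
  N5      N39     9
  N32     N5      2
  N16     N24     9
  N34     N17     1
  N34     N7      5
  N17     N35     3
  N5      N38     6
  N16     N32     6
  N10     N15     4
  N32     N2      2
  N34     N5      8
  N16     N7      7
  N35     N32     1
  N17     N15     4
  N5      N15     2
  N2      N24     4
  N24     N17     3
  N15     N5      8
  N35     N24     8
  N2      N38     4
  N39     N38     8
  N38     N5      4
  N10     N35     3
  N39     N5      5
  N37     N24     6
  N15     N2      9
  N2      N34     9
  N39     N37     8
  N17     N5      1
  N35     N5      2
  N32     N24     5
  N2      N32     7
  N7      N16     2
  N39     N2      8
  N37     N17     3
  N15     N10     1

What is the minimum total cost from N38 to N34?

Settle nodes by increasing distance from N38:
N38: 0
N5: 4  (via N38)
N15: 6  (via N5)
N10: 7  (via N15)
N16: 8  (via N10)
N35: 10  (via N10)
N32: 11  (via N35)
N2: 13  (via N32)
N39: 13  (via N5)
N7: 15  (via N16)
N24: 16  (via N32)
N17: 19  (via N24)
N37: 21  (via N39)
N34: 22  (via N2)
Shortest route: N38–N5–N15–N10–N35–N32–N2–N34 = 22 hops' cost.

22 hops' cost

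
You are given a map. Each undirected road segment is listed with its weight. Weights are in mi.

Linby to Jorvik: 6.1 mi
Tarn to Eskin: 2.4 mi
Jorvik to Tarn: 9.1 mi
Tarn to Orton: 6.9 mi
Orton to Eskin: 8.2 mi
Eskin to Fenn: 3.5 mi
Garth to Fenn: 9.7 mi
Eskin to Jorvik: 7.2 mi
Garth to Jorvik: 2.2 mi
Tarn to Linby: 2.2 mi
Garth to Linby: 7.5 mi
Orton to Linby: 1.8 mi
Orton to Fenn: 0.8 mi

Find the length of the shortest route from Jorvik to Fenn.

8.7 mi

Running Dijkstra from Jorvik:
Jorvik: 0
Garth: 2.2  (via Jorvik)
Linby: 6.1  (via Jorvik)
Eskin: 7.2  (via Jorvik)
Orton: 7.9  (via Linby)
Tarn: 8.3  (via Linby)
Fenn: 8.7  (via Orton)
Shortest route: Jorvik → Linby → Orton → Fenn = 8.7 mi.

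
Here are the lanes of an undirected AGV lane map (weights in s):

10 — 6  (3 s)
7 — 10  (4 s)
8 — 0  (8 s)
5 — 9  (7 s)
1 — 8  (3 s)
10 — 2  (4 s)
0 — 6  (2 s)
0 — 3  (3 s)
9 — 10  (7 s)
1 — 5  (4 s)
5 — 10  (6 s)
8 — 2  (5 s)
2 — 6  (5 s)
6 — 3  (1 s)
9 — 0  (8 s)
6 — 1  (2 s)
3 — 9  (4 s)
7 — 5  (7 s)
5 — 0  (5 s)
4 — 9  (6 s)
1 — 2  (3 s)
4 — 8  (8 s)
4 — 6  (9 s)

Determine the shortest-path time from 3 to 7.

Shortest distances from 3:
3: 0
6: 1  (via 3)
0: 3  (via 3)
1: 3  (via 6)
9: 4  (via 3)
10: 4  (via 6)
2: 6  (via 6)
8: 6  (via 1)
5: 7  (via 1)
7: 8  (via 10)
Shortest route: 3–6–10–7 = 8 s.

8 s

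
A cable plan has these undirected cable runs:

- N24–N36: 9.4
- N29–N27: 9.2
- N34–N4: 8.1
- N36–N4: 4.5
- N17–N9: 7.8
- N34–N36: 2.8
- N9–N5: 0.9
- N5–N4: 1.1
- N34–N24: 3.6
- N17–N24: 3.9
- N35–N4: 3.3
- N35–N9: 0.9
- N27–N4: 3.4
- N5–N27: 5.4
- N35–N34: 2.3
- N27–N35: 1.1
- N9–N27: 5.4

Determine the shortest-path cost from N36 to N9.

Compare a few routes:
N36 → N34 → N35 → N9: 2.8+2.3+0.9 = 6
N36 → N4 → N27 → N35 → N9: 4.5+3.4+1.1+0.9 = 9.9
N36 → N4 → N35 → N9: 4.5+3.3+0.9 = 8.7
N36 → N4 → N5 → N9: 4.5+1.1+0.9 = 6.5
The minimum is 6 via N36 → N34 → N35 → N9.

6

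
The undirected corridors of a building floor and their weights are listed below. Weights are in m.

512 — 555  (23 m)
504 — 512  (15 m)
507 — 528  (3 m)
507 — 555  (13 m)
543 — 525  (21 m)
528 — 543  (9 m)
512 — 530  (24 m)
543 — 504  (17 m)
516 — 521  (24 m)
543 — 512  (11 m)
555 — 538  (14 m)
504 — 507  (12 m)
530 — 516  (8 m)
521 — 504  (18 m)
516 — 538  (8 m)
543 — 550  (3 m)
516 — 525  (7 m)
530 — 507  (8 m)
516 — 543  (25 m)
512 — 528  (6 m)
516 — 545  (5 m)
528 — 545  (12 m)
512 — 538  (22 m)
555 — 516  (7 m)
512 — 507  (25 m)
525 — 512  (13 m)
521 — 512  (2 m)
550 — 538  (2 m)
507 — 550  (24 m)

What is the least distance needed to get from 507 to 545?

Shortest distances from 507:
507: 0
528: 3  (via 507)
530: 8  (via 507)
512: 9  (via 528)
521: 11  (via 512)
504: 12  (via 507)
543: 12  (via 528)
555: 13  (via 507)
545: 15  (via 528)
Shortest route: 507 → 528 → 545 = 15 m.

15 m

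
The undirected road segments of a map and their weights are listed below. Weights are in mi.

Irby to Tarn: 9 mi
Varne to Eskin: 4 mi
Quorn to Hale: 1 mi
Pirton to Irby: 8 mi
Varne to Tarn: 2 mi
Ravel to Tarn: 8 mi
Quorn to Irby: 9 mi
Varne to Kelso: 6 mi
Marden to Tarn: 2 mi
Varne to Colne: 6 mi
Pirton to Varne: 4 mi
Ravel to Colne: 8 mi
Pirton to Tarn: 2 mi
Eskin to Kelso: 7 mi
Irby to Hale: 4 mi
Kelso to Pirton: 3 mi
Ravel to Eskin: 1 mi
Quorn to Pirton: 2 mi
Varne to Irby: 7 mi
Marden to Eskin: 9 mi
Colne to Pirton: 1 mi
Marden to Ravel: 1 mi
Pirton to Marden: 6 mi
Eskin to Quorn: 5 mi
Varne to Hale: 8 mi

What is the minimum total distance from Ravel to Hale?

7 mi

Shortest distances from Ravel:
Ravel: 0
Eskin: 1  (via Ravel)
Marden: 1  (via Ravel)
Tarn: 3  (via Marden)
Varne: 5  (via Eskin)
Pirton: 5  (via Tarn)
Quorn: 6  (via Eskin)
Colne: 6  (via Pirton)
Hale: 7  (via Quorn)
Shortest route: Ravel–Eskin–Quorn–Hale = 7 mi.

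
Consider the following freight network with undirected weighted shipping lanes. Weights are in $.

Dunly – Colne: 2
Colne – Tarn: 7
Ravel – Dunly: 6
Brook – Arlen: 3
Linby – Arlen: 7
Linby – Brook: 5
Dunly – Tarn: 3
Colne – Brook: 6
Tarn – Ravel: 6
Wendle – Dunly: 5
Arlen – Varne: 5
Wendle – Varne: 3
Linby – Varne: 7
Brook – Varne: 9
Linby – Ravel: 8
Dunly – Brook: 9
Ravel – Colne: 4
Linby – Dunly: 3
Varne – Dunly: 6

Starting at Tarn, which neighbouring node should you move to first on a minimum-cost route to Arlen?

Enumerating some paths:
Tarn - Dunly - Linby - Arlen: 3+3+7 = 13
Tarn - Dunly - Linby - Brook - Arlen: 3+3+5+3 = 14
Cheapest is Tarn - Dunly - Linby - Arlen at $13.
So from Tarn the first move is to Dunly.

Dunly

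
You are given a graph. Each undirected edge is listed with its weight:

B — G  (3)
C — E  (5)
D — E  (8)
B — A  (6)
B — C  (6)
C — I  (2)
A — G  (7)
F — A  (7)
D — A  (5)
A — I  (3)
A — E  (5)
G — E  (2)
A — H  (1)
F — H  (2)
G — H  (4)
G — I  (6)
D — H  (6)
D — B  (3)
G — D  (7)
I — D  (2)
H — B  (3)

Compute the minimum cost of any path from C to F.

8

Enumerating some paths:
C–I–A–H–F: 2+3+1+2 = 8
C–B–H–F: 6+3+2 = 11
Cheapest is C–I–A–H–F at 8.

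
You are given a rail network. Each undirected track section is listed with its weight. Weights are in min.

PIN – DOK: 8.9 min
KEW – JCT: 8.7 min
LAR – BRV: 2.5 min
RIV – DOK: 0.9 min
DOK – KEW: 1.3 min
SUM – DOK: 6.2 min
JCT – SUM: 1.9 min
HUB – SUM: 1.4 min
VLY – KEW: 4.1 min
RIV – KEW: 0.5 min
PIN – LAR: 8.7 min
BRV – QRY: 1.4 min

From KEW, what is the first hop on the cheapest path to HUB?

DOK

Candidate routes:
KEW → JCT → SUM → HUB: 8.7+1.9+1.4 = 12
KEW → RIV → DOK → SUM → HUB: 0.5+0.9+6.2+1.4 = 9
KEW → DOK → SUM → HUB: 1.3+6.2+1.4 = 8.9
The minimum is 8.9 min via KEW → DOK → SUM → HUB.
So from KEW the first move is to DOK.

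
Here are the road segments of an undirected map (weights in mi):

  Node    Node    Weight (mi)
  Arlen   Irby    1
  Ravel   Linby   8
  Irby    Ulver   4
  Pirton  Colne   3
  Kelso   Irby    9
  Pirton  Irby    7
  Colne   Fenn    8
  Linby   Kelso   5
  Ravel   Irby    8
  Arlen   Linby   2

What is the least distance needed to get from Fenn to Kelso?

Candidate routes:
Fenn → Colne → Pirton → Irby → Arlen → Linby → Kelso: 8+3+7+1+2+5 = 26
Fenn → Colne → Pirton → Irby → Kelso: 8+3+7+9 = 27
Fenn → Colne → Pirton → Irby → Ravel → Linby → Kelso: 8+3+7+8+8+5 = 39
Cheapest is Fenn → Colne → Pirton → Irby → Arlen → Linby → Kelso at 26 mi.

26 mi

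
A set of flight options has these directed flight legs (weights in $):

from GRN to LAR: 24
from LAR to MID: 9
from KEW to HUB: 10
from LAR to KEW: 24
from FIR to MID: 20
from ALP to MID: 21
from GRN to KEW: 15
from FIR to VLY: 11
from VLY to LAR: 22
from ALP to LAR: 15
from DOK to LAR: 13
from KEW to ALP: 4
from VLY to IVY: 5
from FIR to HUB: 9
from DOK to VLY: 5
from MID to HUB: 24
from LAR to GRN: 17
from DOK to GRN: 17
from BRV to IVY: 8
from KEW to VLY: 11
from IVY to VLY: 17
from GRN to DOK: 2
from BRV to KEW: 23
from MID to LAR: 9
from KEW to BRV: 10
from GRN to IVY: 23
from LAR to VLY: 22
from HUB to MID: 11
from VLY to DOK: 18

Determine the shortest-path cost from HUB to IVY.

$47

Candidate routes:
HUB–MID–LAR–KEW–VLY–IVY: 11+9+24+11+5 = 60
HUB–MID–LAR–GRN–IVY: 11+9+17+23 = 60
HUB–MID–LAR–VLY–IVY: 11+9+22+5 = 47
HUB–MID–LAR–GRN–DOK–VLY–IVY: 11+9+17+2+5+5 = 49
The minimum is $47 via HUB–MID–LAR–VLY–IVY.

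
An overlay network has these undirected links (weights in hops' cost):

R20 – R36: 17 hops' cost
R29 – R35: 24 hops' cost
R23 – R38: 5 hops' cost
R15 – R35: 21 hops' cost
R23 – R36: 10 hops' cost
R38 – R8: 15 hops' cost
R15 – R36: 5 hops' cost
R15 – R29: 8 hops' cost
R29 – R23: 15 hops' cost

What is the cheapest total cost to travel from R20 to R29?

Enumerating some paths:
R20 → R36 → R15 → R29: 17+5+8 = 30
R20 → R36 → R23 → R29: 17+10+15 = 42
Cheapest is R20 → R36 → R15 → R29 at 30 hops' cost.

30 hops' cost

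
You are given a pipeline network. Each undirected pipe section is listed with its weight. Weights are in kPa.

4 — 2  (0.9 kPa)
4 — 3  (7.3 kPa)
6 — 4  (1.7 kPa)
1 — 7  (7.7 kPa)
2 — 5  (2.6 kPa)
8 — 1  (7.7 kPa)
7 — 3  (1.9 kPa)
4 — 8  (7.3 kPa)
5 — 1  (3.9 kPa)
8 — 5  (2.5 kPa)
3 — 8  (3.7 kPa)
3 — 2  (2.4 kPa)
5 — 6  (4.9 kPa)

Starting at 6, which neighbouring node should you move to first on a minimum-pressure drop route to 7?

Candidate routes:
6–4–3–7: 1.7+7.3+1.9 = 10.9
6–5–2–3–7: 4.9+2.6+2.4+1.9 = 11.8
6–5–8–3–7: 4.9+2.5+3.7+1.9 = 13
6–4–2–3–7: 1.7+0.9+2.4+1.9 = 6.9
The minimum is 6.9 kPa via 6–4–2–3–7.
So from 6 the first move is to 4.

4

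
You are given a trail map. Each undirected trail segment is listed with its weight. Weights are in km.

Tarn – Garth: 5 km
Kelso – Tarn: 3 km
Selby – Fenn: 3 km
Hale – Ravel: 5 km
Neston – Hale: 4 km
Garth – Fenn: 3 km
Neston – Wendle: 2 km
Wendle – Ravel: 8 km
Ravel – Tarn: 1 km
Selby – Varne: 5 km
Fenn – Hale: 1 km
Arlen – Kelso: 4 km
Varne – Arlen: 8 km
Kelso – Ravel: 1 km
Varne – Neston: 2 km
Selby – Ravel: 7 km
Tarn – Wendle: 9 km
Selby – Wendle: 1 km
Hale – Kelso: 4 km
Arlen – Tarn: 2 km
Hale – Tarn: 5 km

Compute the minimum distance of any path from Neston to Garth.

8 km

Running Dijkstra from Neston:
Neston: 0
Varne: 2  (via Neston)
Wendle: 2  (via Neston)
Selby: 3  (via Wendle)
Hale: 4  (via Neston)
Fenn: 5  (via Hale)
Garth: 8  (via Fenn)
Shortest route: Neston–Hale–Fenn–Garth = 8 km.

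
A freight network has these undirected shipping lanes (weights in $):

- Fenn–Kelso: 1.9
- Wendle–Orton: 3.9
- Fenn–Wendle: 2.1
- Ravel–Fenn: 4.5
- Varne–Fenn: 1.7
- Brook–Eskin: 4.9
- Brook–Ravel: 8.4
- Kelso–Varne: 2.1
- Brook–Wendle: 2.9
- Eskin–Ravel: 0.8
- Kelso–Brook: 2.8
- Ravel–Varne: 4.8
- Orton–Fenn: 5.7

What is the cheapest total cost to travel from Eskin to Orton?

Compare a few routes:
Eskin → Ravel → Fenn → Orton: 0.8+4.5+5.7 = 11
Eskin → Ravel → Fenn → Wendle → Orton: 0.8+4.5+2.1+3.9 = 11.3
Cheapest is Eskin → Ravel → Fenn → Orton at $11.

$11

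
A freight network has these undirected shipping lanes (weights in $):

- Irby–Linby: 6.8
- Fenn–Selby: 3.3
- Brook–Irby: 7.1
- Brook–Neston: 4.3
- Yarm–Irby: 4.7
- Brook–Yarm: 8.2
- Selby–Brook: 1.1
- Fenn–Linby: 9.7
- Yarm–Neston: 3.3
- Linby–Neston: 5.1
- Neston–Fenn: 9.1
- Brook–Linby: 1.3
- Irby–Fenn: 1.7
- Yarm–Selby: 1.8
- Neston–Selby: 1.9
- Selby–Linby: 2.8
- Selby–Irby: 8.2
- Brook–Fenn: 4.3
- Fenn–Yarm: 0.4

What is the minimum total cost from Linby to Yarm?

$4.2

Compare a few routes:
Linby → Brook → Selby → Fenn → Yarm: 1.3+1.1+3.3+0.4 = 6.1
Linby → Selby → Yarm: 2.8+1.8 = 4.6
Linby → Brook → Selby → Yarm: 1.3+1.1+1.8 = 4.2
Linby → Brook → Fenn → Yarm: 1.3+4.3+0.4 = 6
Cheapest is Linby → Brook → Selby → Yarm at $4.2.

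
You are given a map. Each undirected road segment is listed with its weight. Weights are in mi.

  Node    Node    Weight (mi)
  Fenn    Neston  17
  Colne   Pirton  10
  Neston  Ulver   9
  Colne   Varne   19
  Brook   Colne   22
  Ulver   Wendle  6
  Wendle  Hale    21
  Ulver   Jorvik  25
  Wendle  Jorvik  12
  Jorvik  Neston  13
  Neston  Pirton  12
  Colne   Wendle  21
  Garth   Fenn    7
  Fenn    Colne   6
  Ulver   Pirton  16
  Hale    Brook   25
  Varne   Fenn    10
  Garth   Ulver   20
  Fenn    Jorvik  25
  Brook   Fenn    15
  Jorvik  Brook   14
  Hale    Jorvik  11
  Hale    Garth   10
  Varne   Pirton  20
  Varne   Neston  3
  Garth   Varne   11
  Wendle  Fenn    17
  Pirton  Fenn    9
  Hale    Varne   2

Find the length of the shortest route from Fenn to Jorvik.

23 mi

Enumerating some paths:
Fenn–Jorvik: 25 = 25
Fenn–Varne–Hale–Jorvik: 10+2+11 = 23
Fenn–Garth–Hale–Jorvik: 7+10+11 = 28
Fenn–Varne–Neston–Jorvik: 10+3+13 = 26
The minimum is 23 mi via Fenn–Varne–Hale–Jorvik.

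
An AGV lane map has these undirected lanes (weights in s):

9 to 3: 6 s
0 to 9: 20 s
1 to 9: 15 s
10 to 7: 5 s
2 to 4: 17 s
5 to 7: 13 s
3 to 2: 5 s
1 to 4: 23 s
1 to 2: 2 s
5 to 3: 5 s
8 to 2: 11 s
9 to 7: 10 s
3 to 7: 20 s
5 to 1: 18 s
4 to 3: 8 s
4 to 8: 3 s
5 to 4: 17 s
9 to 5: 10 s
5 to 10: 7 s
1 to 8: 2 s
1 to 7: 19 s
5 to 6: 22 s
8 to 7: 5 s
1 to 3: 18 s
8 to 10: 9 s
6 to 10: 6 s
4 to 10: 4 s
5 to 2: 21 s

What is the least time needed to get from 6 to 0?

Shortest distances from 6:
6: 0
10: 6  (via 6)
4: 10  (via 10)
7: 11  (via 10)
5: 13  (via 10)
8: 13  (via 4)
1: 15  (via 8)
2: 17  (via 1)
3: 18  (via 4)
9: 21  (via 7)
0: 41  (via 9)
Shortest route: 6–10–7–9–0 = 41 s.

41 s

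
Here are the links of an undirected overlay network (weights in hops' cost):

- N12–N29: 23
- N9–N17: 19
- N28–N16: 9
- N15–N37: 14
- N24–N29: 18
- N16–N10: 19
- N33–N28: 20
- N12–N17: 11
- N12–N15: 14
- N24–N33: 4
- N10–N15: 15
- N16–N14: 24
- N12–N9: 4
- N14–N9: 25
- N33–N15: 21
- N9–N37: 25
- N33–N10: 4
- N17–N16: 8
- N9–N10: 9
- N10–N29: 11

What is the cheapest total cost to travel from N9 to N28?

Shortest distances from N9:
N9: 0
N12: 4  (via N9)
N10: 9  (via N9)
N33: 13  (via N10)
N17: 15  (via N12)
N24: 17  (via N33)
N15: 18  (via N12)
N29: 20  (via N10)
N16: 23  (via N17)
N37: 25  (via N9)
N14: 25  (via N9)
N28: 32  (via N16)
Shortest route: N9 → N12 → N17 → N16 → N28 = 32 hops' cost.

32 hops' cost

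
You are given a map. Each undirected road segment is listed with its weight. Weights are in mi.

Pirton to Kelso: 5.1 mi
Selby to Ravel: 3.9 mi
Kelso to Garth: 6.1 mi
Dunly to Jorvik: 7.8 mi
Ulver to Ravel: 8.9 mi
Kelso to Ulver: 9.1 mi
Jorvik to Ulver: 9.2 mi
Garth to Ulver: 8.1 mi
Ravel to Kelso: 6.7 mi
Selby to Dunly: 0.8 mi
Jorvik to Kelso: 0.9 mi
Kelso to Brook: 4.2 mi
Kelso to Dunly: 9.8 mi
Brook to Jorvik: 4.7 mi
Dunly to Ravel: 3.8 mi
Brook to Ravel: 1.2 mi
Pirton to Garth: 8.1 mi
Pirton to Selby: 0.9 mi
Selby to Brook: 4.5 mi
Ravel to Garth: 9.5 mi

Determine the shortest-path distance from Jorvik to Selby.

6.9 mi

Running Dijkstra from Jorvik:
Jorvik: 0
Kelso: 0.9  (via Jorvik)
Brook: 4.7  (via Jorvik)
Ravel: 5.9  (via Brook)
Pirton: 6  (via Kelso)
Selby: 6.9  (via Pirton)
Shortest route: Jorvik–Kelso–Pirton–Selby = 6.9 mi.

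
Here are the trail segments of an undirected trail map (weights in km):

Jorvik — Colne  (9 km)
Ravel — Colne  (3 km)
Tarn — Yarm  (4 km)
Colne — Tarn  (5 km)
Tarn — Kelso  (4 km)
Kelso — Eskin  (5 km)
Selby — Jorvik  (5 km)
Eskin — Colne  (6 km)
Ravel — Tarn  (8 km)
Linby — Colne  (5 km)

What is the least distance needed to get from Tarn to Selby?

Shortest distances from Tarn:
Tarn: 0
Yarm: 4  (via Tarn)
Kelso: 4  (via Tarn)
Colne: 5  (via Tarn)
Ravel: 8  (via Tarn)
Eskin: 9  (via Kelso)
Linby: 10  (via Colne)
Jorvik: 14  (via Colne)
Selby: 19  (via Jorvik)
Shortest route: Tarn–Colne–Jorvik–Selby = 19 km.

19 km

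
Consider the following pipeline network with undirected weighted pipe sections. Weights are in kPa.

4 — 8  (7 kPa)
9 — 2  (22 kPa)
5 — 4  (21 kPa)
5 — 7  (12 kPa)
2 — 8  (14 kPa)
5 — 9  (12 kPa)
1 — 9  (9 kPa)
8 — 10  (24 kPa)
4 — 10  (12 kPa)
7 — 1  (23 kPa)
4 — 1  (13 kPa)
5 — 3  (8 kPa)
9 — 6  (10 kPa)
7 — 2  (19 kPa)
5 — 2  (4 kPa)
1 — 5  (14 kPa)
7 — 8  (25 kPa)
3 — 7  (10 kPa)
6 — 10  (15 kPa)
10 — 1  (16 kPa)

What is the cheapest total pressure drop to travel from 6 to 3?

Candidate routes:
6–9–1–5–3: 10+9+14+8 = 41
6–9–5–3: 10+12+8 = 30
The minimum is 30 kPa via 6–9–5–3.

30 kPa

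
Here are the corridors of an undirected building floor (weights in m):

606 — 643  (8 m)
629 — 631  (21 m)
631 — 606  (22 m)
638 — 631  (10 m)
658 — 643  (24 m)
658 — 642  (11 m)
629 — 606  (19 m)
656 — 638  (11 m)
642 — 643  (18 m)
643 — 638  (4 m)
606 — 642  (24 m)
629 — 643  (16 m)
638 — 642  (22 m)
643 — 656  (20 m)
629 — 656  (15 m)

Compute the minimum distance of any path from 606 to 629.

19 m

Shortest distances from 606:
606: 0
643: 8  (via 606)
638: 12  (via 643)
629: 19  (via 606)
Shortest route: 606–629 = 19 m.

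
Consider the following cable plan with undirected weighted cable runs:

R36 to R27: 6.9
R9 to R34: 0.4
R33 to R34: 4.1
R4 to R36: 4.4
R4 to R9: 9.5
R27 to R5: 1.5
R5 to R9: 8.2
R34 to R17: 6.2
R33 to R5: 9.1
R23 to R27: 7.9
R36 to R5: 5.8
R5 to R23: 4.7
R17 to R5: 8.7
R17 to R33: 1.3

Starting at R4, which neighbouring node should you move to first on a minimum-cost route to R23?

Enumerating some paths:
R4–R36–R27–R5–R23: 4.4+6.9+1.5+4.7 = 17.5
R4–R36–R5–R27–R23: 4.4+5.8+1.5+7.9 = 19.6
R4–R36–R27–R23: 4.4+6.9+7.9 = 19.2
R4–R36–R5–R23: 4.4+5.8+4.7 = 14.9
Cheapest is R4–R36–R5–R23 at 14.9.
So from R4 the first move is to R36.

R36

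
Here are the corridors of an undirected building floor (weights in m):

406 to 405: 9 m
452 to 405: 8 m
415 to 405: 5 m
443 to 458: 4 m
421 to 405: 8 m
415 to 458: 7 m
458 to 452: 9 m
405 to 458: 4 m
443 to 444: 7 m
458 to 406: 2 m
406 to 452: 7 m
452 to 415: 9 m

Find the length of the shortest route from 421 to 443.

Enumerating some paths:
421–405–406–458–443: 8+9+2+4 = 23
421–405–415–458–443: 8+5+7+4 = 24
421–405–458–443: 8+4+4 = 16
421–405–452–458–443: 8+8+9+4 = 29
The minimum is 16 m via 421–405–458–443.

16 m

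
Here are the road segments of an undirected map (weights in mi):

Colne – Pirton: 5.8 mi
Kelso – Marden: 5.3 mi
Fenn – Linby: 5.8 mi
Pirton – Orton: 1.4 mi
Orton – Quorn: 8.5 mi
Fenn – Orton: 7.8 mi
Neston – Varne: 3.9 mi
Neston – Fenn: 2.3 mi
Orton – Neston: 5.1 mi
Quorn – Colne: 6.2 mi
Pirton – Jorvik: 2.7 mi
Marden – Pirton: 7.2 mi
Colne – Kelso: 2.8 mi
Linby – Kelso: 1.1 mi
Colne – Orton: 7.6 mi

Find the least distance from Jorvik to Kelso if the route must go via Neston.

Best Jorvik to Neston: Jorvik → Pirton → Orton → Neston costing 9.2
Shortest Neston→Kelso: Neston → Fenn → Linby → Kelso = 9.2
Total via Neston: 9.2 + 9.2 = 18.4 mi.

18.4 mi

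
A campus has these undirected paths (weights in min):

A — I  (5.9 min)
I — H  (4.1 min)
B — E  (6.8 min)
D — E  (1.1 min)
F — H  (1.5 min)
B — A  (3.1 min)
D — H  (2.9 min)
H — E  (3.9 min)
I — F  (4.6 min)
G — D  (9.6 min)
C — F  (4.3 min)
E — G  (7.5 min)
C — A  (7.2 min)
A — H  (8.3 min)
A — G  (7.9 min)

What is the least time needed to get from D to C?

Settle nodes by increasing distance from D:
D: 0
E: 1.1  (via D)
H: 2.9  (via D)
F: 4.4  (via H)
I: 7  (via H)
B: 7.9  (via E)
G: 8.6  (via E)
C: 8.7  (via F)
Shortest route: D–H–F–C = 8.7 min.

8.7 min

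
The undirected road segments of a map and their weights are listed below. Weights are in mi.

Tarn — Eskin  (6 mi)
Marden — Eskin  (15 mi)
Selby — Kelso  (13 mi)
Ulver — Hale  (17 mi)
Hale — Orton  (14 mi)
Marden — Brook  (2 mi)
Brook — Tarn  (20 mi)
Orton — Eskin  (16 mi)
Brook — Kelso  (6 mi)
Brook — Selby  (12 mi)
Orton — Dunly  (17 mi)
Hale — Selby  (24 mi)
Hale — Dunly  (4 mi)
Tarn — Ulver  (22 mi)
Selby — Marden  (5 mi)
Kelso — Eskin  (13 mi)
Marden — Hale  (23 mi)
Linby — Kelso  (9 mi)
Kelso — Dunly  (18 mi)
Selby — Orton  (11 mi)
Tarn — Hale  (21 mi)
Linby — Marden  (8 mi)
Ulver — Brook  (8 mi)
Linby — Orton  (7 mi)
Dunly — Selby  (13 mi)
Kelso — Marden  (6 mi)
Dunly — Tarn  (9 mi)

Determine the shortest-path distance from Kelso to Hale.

Settle nodes by increasing distance from Kelso:
Kelso: 0
Marden: 6  (via Kelso)
Brook: 6  (via Kelso)
Linby: 9  (via Kelso)
Selby: 11  (via Marden)
Eskin: 13  (via Kelso)
Ulver: 14  (via Brook)
Orton: 16  (via Linby)
Dunly: 18  (via Kelso)
Tarn: 19  (via Eskin)
Hale: 22  (via Dunly)
Shortest route: Kelso–Dunly–Hale = 22 mi.

22 mi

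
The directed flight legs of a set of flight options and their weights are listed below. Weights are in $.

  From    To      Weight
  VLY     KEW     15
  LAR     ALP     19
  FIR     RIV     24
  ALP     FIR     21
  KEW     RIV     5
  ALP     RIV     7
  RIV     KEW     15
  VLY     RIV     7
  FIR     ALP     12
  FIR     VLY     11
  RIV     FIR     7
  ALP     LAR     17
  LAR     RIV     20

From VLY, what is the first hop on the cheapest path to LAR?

Candidate routes:
VLY → RIV → FIR → ALP → LAR: 7+7+12+17 = 43
VLY → KEW → RIV → FIR → ALP → LAR: 15+5+7+12+17 = 56
Cheapest is VLY → RIV → FIR → ALP → LAR at $43.
So from VLY the first move is to RIV.

RIV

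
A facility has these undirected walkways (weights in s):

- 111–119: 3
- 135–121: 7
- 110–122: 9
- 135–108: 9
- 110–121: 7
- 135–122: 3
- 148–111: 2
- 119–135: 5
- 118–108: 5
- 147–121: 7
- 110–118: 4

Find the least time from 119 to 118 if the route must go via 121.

Best 119 to 121: 119–135–121 costing 12
Shortest 121→118: 121–110–118 = 11
Total via 121: 12 + 11 = 23 s.

23 s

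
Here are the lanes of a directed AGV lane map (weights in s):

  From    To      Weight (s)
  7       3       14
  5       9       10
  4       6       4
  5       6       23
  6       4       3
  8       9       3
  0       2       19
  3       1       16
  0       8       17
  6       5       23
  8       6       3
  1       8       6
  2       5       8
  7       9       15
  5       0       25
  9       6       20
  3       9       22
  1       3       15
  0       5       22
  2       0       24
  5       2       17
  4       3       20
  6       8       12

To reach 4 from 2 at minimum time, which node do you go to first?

Enumerating some paths:
2–0–8–6–4: 24+17+3+3 = 47
2–5–9–6–4: 8+10+20+3 = 41
2–5–6–4: 8+23+3 = 34
2–5–0–8–6–4: 8+25+17+3+3 = 56
Cheapest is 2–5–6–4 at 34 s.
So from 2 the first move is to 5.

5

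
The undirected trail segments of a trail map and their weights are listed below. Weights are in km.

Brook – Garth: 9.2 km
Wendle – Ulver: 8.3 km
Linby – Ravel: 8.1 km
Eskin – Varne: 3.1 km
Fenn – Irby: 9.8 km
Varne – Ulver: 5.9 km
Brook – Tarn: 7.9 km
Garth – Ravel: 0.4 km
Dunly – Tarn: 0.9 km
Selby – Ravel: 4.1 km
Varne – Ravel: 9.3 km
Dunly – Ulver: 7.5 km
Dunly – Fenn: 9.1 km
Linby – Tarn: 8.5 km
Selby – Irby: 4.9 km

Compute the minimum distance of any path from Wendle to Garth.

Shortest distances from Wendle:
Wendle: 0
Ulver: 8.3  (via Wendle)
Varne: 14.2  (via Ulver)
Dunly: 15.8  (via Ulver)
Tarn: 16.7  (via Dunly)
Eskin: 17.3  (via Varne)
Ravel: 23.5  (via Varne)
Garth: 23.9  (via Ravel)
Shortest route: Wendle → Ulver → Varne → Ravel → Garth = 23.9 km.

23.9 km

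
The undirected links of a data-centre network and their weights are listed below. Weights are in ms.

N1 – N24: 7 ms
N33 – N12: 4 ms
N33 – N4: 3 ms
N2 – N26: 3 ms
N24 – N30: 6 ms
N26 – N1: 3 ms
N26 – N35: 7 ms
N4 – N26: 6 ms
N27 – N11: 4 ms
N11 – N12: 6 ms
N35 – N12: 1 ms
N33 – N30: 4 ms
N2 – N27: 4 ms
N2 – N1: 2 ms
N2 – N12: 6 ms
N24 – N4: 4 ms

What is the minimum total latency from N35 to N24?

12 ms

Compare a few routes:
N35–N12–N33–N4–N24: 1+4+3+4 = 12
N35–N12–N33–N30–N24: 1+4+4+6 = 15
N35–N12–N2–N1–N24: 1+6+2+7 = 16
Cheapest is N35–N12–N33–N4–N24 at 12 ms.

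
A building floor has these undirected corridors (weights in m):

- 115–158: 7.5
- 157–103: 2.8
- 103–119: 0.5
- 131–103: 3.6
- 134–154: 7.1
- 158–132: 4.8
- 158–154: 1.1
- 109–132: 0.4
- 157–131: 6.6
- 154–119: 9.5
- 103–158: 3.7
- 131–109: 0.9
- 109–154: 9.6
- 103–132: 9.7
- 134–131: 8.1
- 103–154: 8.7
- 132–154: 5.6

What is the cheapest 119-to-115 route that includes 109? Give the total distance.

Shortest 119→109: 119 → 103 → 131 → 109 = 5
Best 109 to 115: 109 → 132 → 158 → 115 costing 12.7
Total via 109: 5 + 12.7 = 17.7 m.

17.7 m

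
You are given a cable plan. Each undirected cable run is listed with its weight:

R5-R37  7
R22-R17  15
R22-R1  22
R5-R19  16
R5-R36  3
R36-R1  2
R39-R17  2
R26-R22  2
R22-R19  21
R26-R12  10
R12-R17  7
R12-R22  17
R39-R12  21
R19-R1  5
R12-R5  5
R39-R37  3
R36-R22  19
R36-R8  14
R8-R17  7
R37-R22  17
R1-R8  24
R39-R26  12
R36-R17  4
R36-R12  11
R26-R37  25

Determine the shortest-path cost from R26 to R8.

Candidate routes:
R26 - R39 - R17 - R8: 12+2+7 = 21
R26 - R22 - R17 - R8: 2+15+7 = 24
R26 - R12 - R17 - R8: 10+7+7 = 24
Cheapest is R26 - R39 - R17 - R8 at 21.

21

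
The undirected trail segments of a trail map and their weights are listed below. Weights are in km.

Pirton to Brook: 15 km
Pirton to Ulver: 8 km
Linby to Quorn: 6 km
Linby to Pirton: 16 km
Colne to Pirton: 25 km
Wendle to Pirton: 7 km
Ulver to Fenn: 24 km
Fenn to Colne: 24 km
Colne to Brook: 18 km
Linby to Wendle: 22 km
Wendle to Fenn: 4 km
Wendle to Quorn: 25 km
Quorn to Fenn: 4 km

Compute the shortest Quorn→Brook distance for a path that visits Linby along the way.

37 km

Best Quorn to Linby: Quorn–Linby costing 6
Shortest Linby→Brook: Linby–Pirton–Brook = 31
Total via Linby: 6 + 31 = 37 km.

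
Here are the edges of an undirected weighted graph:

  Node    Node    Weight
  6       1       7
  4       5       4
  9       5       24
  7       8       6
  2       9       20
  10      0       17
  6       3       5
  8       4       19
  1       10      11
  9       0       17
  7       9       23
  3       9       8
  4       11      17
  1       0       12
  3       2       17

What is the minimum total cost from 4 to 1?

48

Compare a few routes:
4–5–9–0–10–1: 4+24+17+17+11 = 73
4–5–9–0–1: 4+24+17+12 = 57
4–8–7–9–3–6–1: 19+6+23+8+5+7 = 68
4–5–9–3–6–1: 4+24+8+5+7 = 48
Cheapest is 4–5–9–3–6–1 at 48.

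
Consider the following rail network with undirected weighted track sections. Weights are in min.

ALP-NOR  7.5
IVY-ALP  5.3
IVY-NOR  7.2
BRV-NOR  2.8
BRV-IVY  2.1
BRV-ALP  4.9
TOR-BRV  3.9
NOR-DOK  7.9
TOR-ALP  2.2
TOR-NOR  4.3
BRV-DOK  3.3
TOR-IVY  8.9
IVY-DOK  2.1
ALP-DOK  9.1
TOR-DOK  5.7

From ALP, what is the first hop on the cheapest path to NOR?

Enumerating some paths:
ALP–NOR: 7.5 = 7.5
ALP–TOR–NOR: 2.2+4.3 = 6.5
The minimum is 6.5 min via ALP–TOR–NOR.
So from ALP the first move is to TOR.

TOR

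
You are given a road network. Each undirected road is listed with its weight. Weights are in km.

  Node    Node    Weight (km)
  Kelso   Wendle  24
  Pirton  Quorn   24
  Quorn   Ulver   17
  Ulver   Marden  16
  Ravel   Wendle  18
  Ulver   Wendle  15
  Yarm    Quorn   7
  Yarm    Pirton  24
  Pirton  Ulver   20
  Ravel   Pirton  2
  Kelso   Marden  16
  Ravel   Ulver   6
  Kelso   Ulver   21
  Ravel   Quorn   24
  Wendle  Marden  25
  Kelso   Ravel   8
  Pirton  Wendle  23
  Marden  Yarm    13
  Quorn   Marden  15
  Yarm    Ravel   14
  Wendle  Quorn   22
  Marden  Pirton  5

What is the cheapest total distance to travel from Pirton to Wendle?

20 km

Compare a few routes:
Pirton - Marden - Wendle: 5+25 = 30
Pirton - Ravel - Ulver - Wendle: 2+6+15 = 23
Pirton - Ravel - Wendle: 2+18 = 20
Pirton - Wendle: 23 = 23
Cheapest is Pirton - Ravel - Wendle at 20 km.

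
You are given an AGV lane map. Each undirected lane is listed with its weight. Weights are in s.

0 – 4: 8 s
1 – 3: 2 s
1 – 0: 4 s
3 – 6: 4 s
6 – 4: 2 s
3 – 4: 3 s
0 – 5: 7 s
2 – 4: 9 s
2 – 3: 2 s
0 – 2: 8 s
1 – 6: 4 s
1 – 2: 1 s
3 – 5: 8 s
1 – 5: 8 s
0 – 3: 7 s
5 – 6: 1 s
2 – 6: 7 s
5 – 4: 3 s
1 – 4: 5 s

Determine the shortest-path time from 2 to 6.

5 s

Enumerating some paths:
2–3–6: 2+4 = 6
2–1–6: 1+4 = 5
Cheapest is 2–1–6 at 5 s.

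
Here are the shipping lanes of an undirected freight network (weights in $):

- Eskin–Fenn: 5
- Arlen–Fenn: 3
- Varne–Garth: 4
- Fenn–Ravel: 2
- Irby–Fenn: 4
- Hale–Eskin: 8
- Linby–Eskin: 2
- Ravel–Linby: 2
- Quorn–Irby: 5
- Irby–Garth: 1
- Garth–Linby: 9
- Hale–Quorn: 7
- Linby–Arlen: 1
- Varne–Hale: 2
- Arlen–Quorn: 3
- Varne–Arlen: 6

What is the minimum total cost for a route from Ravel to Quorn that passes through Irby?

$11

Best Ravel to Irby: Ravel–Fenn–Irby costing 6
Best Irby to Quorn: Irby–Quorn costing 5
Total via Irby: 6 + 5 = $11.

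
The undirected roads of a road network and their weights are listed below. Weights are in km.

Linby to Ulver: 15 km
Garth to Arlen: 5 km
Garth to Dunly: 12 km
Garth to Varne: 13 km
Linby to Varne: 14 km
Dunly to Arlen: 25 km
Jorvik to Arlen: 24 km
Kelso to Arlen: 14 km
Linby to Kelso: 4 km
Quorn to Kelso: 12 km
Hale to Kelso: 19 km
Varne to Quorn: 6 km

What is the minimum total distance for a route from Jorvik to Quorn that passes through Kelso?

50 km

Best Jorvik to Kelso: Jorvik → Arlen → Kelso costing 38
Shortest Kelso→Quorn: Kelso → Quorn = 12
Total via Kelso: 38 + 12 = 50 km.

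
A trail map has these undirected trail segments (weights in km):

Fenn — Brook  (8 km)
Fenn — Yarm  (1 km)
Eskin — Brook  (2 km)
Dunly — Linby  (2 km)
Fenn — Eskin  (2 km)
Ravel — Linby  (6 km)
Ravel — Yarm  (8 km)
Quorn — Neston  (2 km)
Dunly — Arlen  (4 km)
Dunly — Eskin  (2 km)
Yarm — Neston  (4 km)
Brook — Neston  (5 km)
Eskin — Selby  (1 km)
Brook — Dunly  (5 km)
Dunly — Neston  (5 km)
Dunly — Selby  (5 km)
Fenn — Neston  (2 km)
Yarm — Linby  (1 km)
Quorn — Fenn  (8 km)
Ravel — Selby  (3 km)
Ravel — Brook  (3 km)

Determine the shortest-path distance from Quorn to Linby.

Candidate routes:
Quorn - Neston - Fenn - Yarm - Linby: 2+2+1+1 = 6
Quorn - Neston - Yarm - Linby: 2+4+1 = 7
Quorn - Fenn - Yarm - Linby: 8+1+1 = 10
Quorn - Neston - Dunly - Linby: 2+5+2 = 9
The minimum is 6 km via Quorn - Neston - Fenn - Yarm - Linby.

6 km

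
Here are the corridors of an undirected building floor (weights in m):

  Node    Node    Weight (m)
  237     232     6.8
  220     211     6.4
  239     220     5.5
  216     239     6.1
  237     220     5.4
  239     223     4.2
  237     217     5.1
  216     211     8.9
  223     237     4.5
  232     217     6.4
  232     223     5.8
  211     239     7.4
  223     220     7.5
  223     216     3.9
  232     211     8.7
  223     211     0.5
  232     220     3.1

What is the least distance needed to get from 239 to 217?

Running Dijkstra from 239:
239: 0
223: 4.2  (via 239)
211: 4.7  (via 223)
220: 5.5  (via 239)
216: 6.1  (via 239)
232: 8.6  (via 220)
237: 8.7  (via 223)
217: 13.8  (via 237)
Shortest route: 239 → 223 → 237 → 217 = 13.8 m.

13.8 m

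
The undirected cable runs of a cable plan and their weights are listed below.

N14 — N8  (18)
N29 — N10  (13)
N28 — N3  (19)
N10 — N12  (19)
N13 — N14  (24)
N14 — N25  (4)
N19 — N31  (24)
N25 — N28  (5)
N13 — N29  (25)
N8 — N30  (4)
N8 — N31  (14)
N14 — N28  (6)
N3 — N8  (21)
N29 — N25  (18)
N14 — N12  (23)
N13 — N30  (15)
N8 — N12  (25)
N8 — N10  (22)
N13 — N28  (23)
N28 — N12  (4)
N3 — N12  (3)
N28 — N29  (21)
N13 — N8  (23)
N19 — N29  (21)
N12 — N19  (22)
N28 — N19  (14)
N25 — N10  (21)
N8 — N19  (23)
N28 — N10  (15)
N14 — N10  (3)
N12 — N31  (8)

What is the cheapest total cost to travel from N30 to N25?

Shortest distances from N30:
N30: 0
N8: 4  (via N30)
N13: 15  (via N30)
N31: 18  (via N8)
N14: 22  (via N8)
N10: 25  (via N14)
N3: 25  (via N8)
N25: 26  (via N14)
Shortest route: N30–N8–N14–N25 = 26.

26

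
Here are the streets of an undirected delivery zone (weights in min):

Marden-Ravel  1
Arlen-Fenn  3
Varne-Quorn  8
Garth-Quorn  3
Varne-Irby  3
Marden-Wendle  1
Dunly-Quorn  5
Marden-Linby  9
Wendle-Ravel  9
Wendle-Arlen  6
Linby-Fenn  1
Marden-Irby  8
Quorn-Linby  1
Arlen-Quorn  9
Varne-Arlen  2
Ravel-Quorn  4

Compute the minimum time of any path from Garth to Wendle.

Shortest distances from Garth:
Garth: 0
Quorn: 3  (via Garth)
Linby: 4  (via Quorn)
Fenn: 5  (via Linby)
Ravel: 7  (via Quorn)
Marden: 8  (via Ravel)
Dunly: 8  (via Quorn)
Arlen: 8  (via Fenn)
Wendle: 9  (via Marden)
Shortest route: Garth–Quorn–Ravel–Marden–Wendle = 9 min.

9 min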